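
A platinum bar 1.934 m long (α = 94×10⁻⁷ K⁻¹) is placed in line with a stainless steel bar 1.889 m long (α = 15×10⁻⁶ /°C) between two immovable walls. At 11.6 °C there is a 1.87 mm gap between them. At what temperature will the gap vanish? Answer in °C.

Gap closes when ΔL₁ + ΔL₂ = 1.87 mm = 1.87×10⁻³ m
(α₁L₁ + α₂L₂)ΔT = g
α₁L₁ + α₂L₂ = 94×10⁻⁷×1.934 + 15×10⁻⁶×1.889 = 4.65146×10⁻⁵ m/K
ΔT = 1.87×10⁻³ / 4.65146×10⁻⁵ = 40.202 K
T = 11.6 + 40.202 = 51.802 °C

T = 51.8 °C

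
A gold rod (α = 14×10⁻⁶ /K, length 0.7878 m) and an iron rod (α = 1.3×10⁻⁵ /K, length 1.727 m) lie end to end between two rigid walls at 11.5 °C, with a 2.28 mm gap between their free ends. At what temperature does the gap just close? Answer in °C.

T = 79.6 °C

α₁L₁ = 1.10292×10⁻⁵ m/K, α₂L₂ = 2.2451×10⁻⁵ m/K → total 3.34802×10⁻⁵ m/K
ΔT = g/(α₁L₁+α₂L₂) = 2.28×10⁻³ / 3.34802×10⁻⁵ = 68.100 K
T = 11.5 + 68.100 = 79.600 °C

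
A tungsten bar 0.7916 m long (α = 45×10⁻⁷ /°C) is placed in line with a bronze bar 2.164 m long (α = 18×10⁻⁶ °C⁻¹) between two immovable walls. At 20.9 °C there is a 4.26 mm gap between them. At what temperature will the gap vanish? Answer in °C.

Gap closes when ΔL₁ + ΔL₂ = 4.26 mm = 4.26×10⁻³ m
(α₁L₁ + α₂L₂)ΔT = g
α₁L₁ + α₂L₂ = 45×10⁻⁷×0.7916 + 18×10⁻⁶×2.164 = 4.25142×10⁻⁵ m/K
ΔT = 4.26×10⁻³ / 4.25142×10⁻⁵ = 100.20 K
T = 20.9 + 100.20 = 121.10 °C

T = 121 °C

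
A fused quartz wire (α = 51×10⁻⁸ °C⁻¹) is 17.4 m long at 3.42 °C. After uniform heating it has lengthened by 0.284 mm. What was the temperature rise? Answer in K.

ΔL = αL₀ΔT ⇒ ΔT = ΔL / (αL₀)
ΔT = 0.284×10⁻³ m / (51×10⁻⁸ × 17.4 m) = 32.004 K

ΔT = 32.0 K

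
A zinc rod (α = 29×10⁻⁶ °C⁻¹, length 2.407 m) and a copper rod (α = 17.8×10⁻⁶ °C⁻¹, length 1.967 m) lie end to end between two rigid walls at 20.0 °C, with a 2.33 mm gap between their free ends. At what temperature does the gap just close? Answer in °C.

T = 42.2 °C

Gap closes when ΔL₁ + ΔL₂ = 2.33 mm = 2.33×10⁻³ m
(α₁L₁ + α₂L₂)ΔT = g
α₁L₁ + α₂L₂ = 29×10⁻⁶×2.407 + 17.8×10⁻⁶×1.967 = 1.048156×10⁻⁴ m/K
ΔT = 2.33×10⁻³ / 1.048156×10⁻⁴ = 22.230 K
T = 20.0 + 22.230 = 42.230 °C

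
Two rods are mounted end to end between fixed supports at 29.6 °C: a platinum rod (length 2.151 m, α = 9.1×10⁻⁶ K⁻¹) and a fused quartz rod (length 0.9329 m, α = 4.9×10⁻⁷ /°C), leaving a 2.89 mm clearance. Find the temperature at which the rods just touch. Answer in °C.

α₁L₁ = 1.95741×10⁻⁵ m/K, α₂L₂ = 4.57121×10⁻⁷ m/K → total 2.0031221×10⁻⁵ m/K
ΔT = g/(α₁L₁+α₂L₂) = 2.89×10⁻³ / 2.0031221×10⁻⁵ = 144.27 K
T = 29.6 + 144.27 = 173.87 °C

T = 174 °C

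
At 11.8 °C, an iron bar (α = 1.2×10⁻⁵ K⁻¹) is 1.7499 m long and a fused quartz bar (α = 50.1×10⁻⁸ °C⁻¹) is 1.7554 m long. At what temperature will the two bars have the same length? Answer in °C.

Equal length when α₁L₁ΔT − α₂L₂ΔT = L₂ − L₁ = 5.50×10⁻³ m
α₁L₁ = 2.09988×10⁻⁵, α₂L₂ = 8.794554×10⁻⁷ → Δ(αL) = 2.01193446×10⁻⁵ m/K
ΔT = 5.50×10⁻³ / 2.01193446×10⁻⁵ = 273.369 K, so T = 11.8 + 273.369 = 285.169 °C

T = 285.2 °C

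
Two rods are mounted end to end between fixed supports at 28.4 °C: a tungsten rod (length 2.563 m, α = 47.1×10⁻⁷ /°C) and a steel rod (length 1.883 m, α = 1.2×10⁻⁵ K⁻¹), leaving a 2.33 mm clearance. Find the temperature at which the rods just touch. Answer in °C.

α₁L₁ = 1.207173×10⁻⁵ m/K, α₂L₂ = 2.2596×10⁻⁵ m/K → total 3.466773×10⁻⁵ m/K
ΔT = g/(α₁L₁+α₂L₂) = 2.33×10⁻³ / 3.466773×10⁻⁵ = 67.209 K
T = 28.4 + 67.209 = 95.609 °C

T = 95.6 °C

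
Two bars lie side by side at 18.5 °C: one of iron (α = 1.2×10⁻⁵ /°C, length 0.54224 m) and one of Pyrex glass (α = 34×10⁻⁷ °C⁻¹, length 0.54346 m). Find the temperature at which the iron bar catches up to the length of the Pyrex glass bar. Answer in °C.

T = 280.4 °C

Equal length when α₁L₁ΔT − α₂L₂ΔT = L₂ − L₁ = 1.22×10⁻³ m
α₁L₁ = 6.50688×10⁻⁶, α₂L₂ = 1.847764×10⁻⁶ → Δ(αL) = 4.659116×10⁻⁶ m/K
ΔT = 1.22×10⁻³ / 4.659116×10⁻⁶ = 261.852 K, so T = 18.5 + 261.852 = 280.352 °C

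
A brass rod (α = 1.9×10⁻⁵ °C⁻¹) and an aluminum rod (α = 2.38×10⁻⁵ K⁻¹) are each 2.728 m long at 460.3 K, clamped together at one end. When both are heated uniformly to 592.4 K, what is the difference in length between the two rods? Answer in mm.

ΔT = 132.1 K
brass: ΔL = 1.9×10⁻⁵ × 2.728 m × 132.1 = 6.8470×10⁻³ m = 6.8470 mm
aluminum: ΔL = 2.38×10⁻⁵ × 2.728 m × 132.1 = 8.5768×10⁻³ m = 8.5768 mm
difference = 8.5768 − 6.8470 = 1.7298 mm

1.73 mm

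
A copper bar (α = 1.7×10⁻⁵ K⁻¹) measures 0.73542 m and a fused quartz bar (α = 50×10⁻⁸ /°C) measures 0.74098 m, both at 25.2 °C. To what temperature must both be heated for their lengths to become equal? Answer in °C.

T = 483.5 °C

L₁(1 + α₁ΔT) = L₂(1 + α₂ΔT) ⇒ ΔT = (L₂ − L₁)/(α₁L₁ − α₂L₂)
L₂ − L₁ = 0.74098 − 0.73542 = 5.56×10⁻³ m
α₁L₁ − α₂L₂ = 1.7×10⁻⁵×0.73542 − 50×10⁻⁸×0.74098 = 1.213165×10⁻⁵ m/K
ΔT = 5.56×10⁻³ / 1.213165×10⁻⁵ = 458.305 K
T = 25.2 + 458.305 = 483.505 °C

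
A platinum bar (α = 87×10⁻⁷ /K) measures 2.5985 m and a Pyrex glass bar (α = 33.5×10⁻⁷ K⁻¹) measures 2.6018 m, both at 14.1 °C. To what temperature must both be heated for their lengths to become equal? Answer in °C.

L₁(1 + α₁ΔT) = L₂(1 + α₂ΔT) ⇒ ΔT = (L₂ − L₁)/(α₁L₁ − α₂L₂)
L₂ − L₁ = 2.6018 − 2.5985 = 3.30×10⁻³ m
α₁L₁ − α₂L₂ = 87×10⁻⁷×2.5985 − 33.5×10⁻⁷×2.6018 = 1.389092×10⁻⁵ m/K
ΔT = 3.30×10⁻³ / 1.389092×10⁻⁵ = 237.565 K
T = 14.1 + 237.565 = 251.665 °C

T = 251.7 °C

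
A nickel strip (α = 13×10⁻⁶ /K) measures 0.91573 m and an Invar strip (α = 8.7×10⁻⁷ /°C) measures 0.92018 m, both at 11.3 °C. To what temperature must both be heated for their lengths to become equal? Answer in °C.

T = 412.1 °C

L₁(1 + α₁ΔT) = L₂(1 + α₂ΔT) ⇒ ΔT = (L₂ − L₁)/(α₁L₁ − α₂L₂)
L₂ − L₁ = 0.92018 − 0.91573 = 4.45×10⁻³ m
α₁L₁ − α₂L₂ = 13×10⁻⁶×0.91573 − 8.7×10⁻⁷×0.92018 = 1.11039334×10⁻⁵ m/K
ΔT = 4.45×10⁻³ / 1.11039334×10⁻⁵ = 400.759 K
T = 11.3 + 400.759 = 412.059 °C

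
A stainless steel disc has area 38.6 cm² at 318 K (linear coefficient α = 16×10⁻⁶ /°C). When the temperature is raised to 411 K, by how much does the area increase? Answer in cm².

Area coefficient ≈ 2α; |ΔT| = 93 K
ΔA = 2αA₀ΔT = 2(16×10⁻⁶)(38.6)(93) = 0.115 cm²

ΔA = 0.115 cm²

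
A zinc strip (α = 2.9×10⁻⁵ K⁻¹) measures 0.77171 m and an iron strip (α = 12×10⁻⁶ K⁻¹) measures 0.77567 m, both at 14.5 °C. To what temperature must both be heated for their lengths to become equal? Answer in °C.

T = 317.4 °C

L₁(1 + α₁ΔT) = L₂(1 + α₂ΔT) ⇒ ΔT = (L₂ − L₁)/(α₁L₁ − α₂L₂)
L₂ − L₁ = 0.77567 − 0.77171 = 3.96×10⁻³ m
α₁L₁ − α₂L₂ = 2.9×10⁻⁵×0.77171 − 12×10⁻⁶×0.77567 = 1.307155×10⁻⁵ m/K
ΔT = 3.96×10⁻³ / 1.307155×10⁻⁵ = 302.948 K
T = 14.5 + 302.948 = 317.448 °C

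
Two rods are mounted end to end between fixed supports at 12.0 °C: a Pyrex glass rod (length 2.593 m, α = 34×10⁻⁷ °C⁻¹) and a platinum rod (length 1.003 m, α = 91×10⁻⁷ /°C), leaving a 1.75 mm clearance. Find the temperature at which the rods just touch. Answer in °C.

α₁L₁ = 8.8162×10⁻⁶ m/K, α₂L₂ = 9.1273×10⁻⁶ m/K → total 1.79435×10⁻⁵ m/K
ΔT = g/(α₁L₁+α₂L₂) = 1.75×10⁻³ / 1.79435×10⁻⁵ = 97.53 K
T = 12.0 + 97.53 = 109.53 °C

T = 110 °C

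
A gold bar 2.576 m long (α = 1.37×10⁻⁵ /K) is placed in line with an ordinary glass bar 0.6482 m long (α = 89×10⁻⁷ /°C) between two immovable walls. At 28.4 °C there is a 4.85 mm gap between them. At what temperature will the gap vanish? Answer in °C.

α₁L₁ = 3.52912×10⁻⁵ m/K, α₂L₂ = 5.76898×10⁻⁶ m/K → total 4.106018×10⁻⁵ m/K
ΔT = g/(α₁L₁+α₂L₂) = 4.85×10⁻³ / 4.106018×10⁻⁵ = 118.12 K
T = 28.4 + 118.12 = 146.52 °C

T = 147 °C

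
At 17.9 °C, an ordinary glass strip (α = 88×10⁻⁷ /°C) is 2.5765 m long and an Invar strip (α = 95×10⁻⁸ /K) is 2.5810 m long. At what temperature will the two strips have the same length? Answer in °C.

L₁(1 + α₁ΔT) = L₂(1 + α₂ΔT) ⇒ ΔT = (L₂ − L₁)/(α₁L₁ − α₂L₂)
L₂ − L₁ = 2.5810 − 2.5765 = 4.50×10⁻³ m
α₁L₁ − α₂L₂ = 88×10⁻⁷×2.5765 − 95×10⁻⁸×2.5810 = 2.022125×10⁻⁵ m/K
ΔT = 4.50×10⁻³ / 2.022125×10⁻⁵ = 222.538 K
T = 17.9 + 222.538 = 240.438 °C

T = 240.4 °C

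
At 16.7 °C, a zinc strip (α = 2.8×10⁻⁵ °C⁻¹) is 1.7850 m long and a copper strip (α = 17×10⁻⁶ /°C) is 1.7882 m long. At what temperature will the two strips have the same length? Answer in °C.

L₁(1 + α₁ΔT) = L₂(1 + α₂ΔT) ⇒ ΔT = (L₂ − L₁)/(α₁L₁ − α₂L₂)
L₂ − L₁ = 1.7882 − 1.7850 = 3.20×10⁻³ m
α₁L₁ − α₂L₂ = 2.8×10⁻⁵×1.7850 − 17×10⁻⁶×1.7882 = 1.95806×10⁻⁵ m/K
ΔT = 3.20×10⁻³ / 1.95806×10⁻⁵ = 163.427 K
T = 16.7 + 163.427 = 180.127 °C

T = 180.1 °C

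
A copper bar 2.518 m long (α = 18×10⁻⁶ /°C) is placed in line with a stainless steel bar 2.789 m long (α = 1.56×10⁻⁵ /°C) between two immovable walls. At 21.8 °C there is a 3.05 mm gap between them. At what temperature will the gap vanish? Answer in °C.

T = 56.1 °C

Gap closes when ΔL₁ + ΔL₂ = 3.05 mm = 3.05×10⁻³ m
(α₁L₁ + α₂L₂)ΔT = g
α₁L₁ + α₂L₂ = 18×10⁻⁶×2.518 + 1.56×10⁻⁵×2.789 = 8.88324×10⁻⁵ m/K
ΔT = 3.05×10⁻³ / 8.88324×10⁻⁵ = 34.334 K
T = 21.8 + 34.334 = 56.134 °C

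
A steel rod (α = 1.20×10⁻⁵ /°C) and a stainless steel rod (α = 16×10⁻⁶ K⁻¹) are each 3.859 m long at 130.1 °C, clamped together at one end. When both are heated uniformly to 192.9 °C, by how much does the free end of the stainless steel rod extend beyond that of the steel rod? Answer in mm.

0.969 mm

ΔT = 62.8 K
steel: ΔL = 1.20×10⁻⁵ × 3.859 m × 62.8 = 2.9081×10⁻³ m = 2.9081 mm
stainless steel: ΔL = 16×10⁻⁶ × 3.859 m × 62.8 = 3.8775×10⁻³ m = 3.8775 mm
difference = 3.8775 − 2.9081 = 0.9694 mm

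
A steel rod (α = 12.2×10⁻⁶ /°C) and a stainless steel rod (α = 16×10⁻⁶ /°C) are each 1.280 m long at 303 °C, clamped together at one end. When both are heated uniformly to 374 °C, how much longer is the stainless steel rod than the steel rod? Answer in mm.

ΔT = 71 K
steel: ΔL = 12.2×10⁻⁶ × 1.280 m × 71 = 1.1087×10⁻³ m = 1.1087 mm
stainless steel: ΔL = 16×10⁻⁶ × 1.280 m × 71 = 1.4541×10⁻³ m = 1.4541 mm
difference = 1.4541 − 1.1087 = 0.3454 mm

0.345 mm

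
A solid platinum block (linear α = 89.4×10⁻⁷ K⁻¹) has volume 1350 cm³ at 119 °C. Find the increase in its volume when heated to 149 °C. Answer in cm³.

ΔV = 1.09 cm³

Isotropic solid: β ≈ 3α = 2.7×10⁻⁵ /K; ΔT = 30 K
ΔV = 3αV₀ΔT = 3(89.4×10⁻⁷)(1350)(30) = 1.09 cm³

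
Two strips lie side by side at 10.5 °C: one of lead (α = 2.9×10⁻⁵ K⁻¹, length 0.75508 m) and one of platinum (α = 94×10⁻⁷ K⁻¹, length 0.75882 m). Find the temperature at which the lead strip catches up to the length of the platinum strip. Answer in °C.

L₁(1 + α₁ΔT) = L₂(1 + α₂ΔT) ⇒ ΔT = (L₂ − L₁)/(α₁L₁ − α₂L₂)
L₂ − L₁ = 0.75882 − 0.75508 = 3.74×10⁻³ m
α₁L₁ − α₂L₂ = 2.9×10⁻⁵×0.75508 − 94×10⁻⁷×0.75882 = 1.4764412×10⁻⁵ m/K
ΔT = 3.74×10⁻³ / 1.4764412×10⁻⁵ = 253.312 K
T = 10.5 + 253.312 = 263.812 °C

T = 263.8 °C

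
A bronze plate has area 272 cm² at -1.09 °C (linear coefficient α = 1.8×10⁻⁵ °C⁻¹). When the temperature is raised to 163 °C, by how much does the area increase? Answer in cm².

Area coefficient ≈ 2α; |ΔT| = 164.09 K
ΔA = 2αA₀ΔT = 2(1.8×10⁻⁵)(272)(164.09) = 1.61 cm²

ΔA = 1.61 cm²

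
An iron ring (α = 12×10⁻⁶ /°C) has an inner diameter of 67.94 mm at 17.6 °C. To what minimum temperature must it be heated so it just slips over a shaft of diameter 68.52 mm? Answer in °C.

T = 729 °C

Required Δd = 68.52 − 67.94 = 0.58 mm
Δd = αd₀ΔT ⇒ ΔT = Δd/(αd₀) = 0.58 / (12×10⁻⁶ × 67.94) = 711.41 K
T_min = 17.6 + 711.41 = 729.01 °C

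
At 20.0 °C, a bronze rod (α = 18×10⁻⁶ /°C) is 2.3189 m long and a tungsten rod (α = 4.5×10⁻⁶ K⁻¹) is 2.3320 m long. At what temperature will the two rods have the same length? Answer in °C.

L₁(1 + α₁ΔT) = L₂(1 + α₂ΔT) ⇒ ΔT = (L₂ − L₁)/(α₁L₁ − α₂L₂)
L₂ − L₁ = 2.3320 − 2.3189 = 1.31×10⁻² m
α₁L₁ − α₂L₂ = 18×10⁻⁶×2.3189 − 4.5×10⁻⁶×2.3320 = 3.12462×10⁻⁵ m/K
ΔT = 1.31×10⁻² / 3.12462×10⁻⁵ = 419.251 K
T = 20.0 + 419.251 = 439.251 °C

T = 439.3 °C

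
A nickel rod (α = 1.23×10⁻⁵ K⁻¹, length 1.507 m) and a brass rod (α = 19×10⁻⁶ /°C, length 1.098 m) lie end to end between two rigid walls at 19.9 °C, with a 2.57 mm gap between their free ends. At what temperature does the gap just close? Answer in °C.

α₁L₁ = 1.85361×10⁻⁵ m/K, α₂L₂ = 2.0862×10⁻⁵ m/K → total 3.93981×10⁻⁵ m/K
ΔT = g/(α₁L₁+α₂L₂) = 2.57×10⁻³ / 3.93981×10⁻⁵ = 65.232 K
T = 19.9 + 65.232 = 85.132 °C

T = 85.1 °C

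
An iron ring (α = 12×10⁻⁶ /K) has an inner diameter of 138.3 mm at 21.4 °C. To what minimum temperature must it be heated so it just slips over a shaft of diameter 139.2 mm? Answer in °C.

Required Δd = 139.2 − 138.3 = 0.9 mm
Δd = αd₀ΔT ⇒ ΔT = Δd/(αd₀) = 0.9 / (12×10⁻⁶ × 138.3) = 542.30 K
T_min = 21.4 + 542.30 = 563.70 °C

T = 564 °C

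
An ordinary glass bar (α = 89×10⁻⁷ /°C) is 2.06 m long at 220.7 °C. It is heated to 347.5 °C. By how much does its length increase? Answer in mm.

ΔL = 2.32 mm

|ΔT| = |347.5 − 220.7| = 126.8 K
ΔL = αL₀ΔT = (89×10⁻⁷)(2.06)(126.8) = 2.32×10⁻³ m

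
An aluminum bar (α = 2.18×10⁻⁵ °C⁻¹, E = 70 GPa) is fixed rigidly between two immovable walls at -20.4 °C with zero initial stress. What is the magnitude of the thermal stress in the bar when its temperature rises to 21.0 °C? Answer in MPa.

σ = 63.2 MPa

Fully constrained: the free strain ε = αΔT is blocked, so σ = Eε = EαΔT.
|ΔT| = 41.4 K
σ = 70.0×10⁹ × 2.18×10⁻⁵ × 41.4 = 6.32×10⁷ Pa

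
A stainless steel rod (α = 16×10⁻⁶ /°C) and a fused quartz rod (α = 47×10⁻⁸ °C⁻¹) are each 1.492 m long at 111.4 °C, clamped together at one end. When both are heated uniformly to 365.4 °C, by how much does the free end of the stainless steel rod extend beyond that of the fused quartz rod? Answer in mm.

5.89 mm

ΔT = 254.0 K
stainless steel: ΔL = 16×10⁻⁶ × 1.492 m × 254.0 = 6.0635×10⁻³ m = 6.0635 mm
fused quartz: ΔL = 47×10⁻⁸ × 1.492 m × 254.0 = 1.7811×10⁻⁴ m = 0.17811 mm
difference = 6.0635 − 0.17811 = 5.88539 mm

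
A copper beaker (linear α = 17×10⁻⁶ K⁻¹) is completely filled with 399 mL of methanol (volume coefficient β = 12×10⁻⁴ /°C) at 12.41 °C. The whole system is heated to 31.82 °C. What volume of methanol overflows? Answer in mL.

The beaker also expands: β_container ≈ 3α = 5.1×10⁻⁵ /K
Net overflow = V₀(β_liq − 3α_cont)ΔT
β − 3α = 1.20×10⁻³ − 5.1×10⁻⁵ = 1.149×10⁻³ /K; ΔT = 19.41 K
ΔV = 399 × 1.149×10⁻³ × 19.41 = 8.90 mL

8.90 mL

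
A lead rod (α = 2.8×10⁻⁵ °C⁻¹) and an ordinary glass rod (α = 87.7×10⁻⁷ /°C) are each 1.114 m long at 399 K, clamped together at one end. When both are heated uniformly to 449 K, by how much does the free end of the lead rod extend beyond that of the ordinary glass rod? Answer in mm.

1.07 mm

ΔT = 50 K
lead: ΔL = 2.8×10⁻⁵ × 1.114 m × 50 = 1.5596×10⁻³ m = 1.5596 mm
ordinary glass: ΔL = 87.7×10⁻⁷ × 1.114 m × 50 = 4.8849×10⁻⁴ m = 0.48849 mm
difference = 1.5596 − 0.48849 = 1.07111 mm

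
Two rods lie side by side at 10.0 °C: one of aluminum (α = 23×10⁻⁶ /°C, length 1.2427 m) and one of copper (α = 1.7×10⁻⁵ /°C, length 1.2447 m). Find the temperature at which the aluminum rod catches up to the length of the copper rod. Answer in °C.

T = 279.5 °C

L₁(1 + α₁ΔT) = L₂(1 + α₂ΔT) ⇒ ΔT = (L₂ − L₁)/(α₁L₁ − α₂L₂)
L₂ − L₁ = 1.2447 − 1.2427 = 2.00×10⁻³ m
α₁L₁ − α₂L₂ = 23×10⁻⁶×1.2427 − 1.7×10⁻⁵×1.2447 = 7.4222×10⁻⁶ m/K
ΔT = 2.00×10⁻³ / 7.4222×10⁻⁶ = 269.462 K
T = 10.0 + 269.462 = 279.462 °C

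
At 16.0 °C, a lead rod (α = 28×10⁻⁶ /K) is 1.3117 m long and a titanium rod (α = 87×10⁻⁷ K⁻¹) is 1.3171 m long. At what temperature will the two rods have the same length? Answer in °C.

T = 229.7 °C

Equal length when α₁L₁ΔT − α₂L₂ΔT = L₂ − L₁ = 5.40×10⁻³ m
α₁L₁ = 3.67276×10⁻⁵, α₂L₂ = 1.145877×10⁻⁵ → Δ(αL) = 2.526883×10⁻⁵ m/K
ΔT = 5.40×10⁻³ / 2.526883×10⁻⁵ = 213.702 K, so T = 16.0 + 213.702 = 229.702 °C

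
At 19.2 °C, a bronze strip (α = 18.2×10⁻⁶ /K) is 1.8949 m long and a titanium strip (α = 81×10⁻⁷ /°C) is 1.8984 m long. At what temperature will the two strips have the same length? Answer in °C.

Equal length when α₁L₁ΔT − α₂L₂ΔT = L₂ − L₁ = 3.50×10⁻³ m
α₁L₁ = 3.448718×10⁻⁵, α₂L₂ = 1.537704×10⁻⁵ → Δ(αL) = 1.911014×10⁻⁵ m/K
ΔT = 3.50×10⁻³ / 1.911014×10⁻⁵ = 183.149 K, so T = 19.2 + 183.149 = 202.349 °C

T = 202.3 °C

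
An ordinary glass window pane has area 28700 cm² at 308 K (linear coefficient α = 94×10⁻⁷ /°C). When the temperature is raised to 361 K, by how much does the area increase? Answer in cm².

Area coefficient ≈ 2α; |ΔT| = 53 K
ΔA = 2αA₀ΔT = 2(94×10⁻⁷)(28700)(53) = 28.6 cm²

ΔA = 28.6 cm²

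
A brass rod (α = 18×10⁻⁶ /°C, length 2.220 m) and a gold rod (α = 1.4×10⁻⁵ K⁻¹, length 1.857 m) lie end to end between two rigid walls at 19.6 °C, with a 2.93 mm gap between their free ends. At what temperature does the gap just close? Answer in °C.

Gap closes when ΔL₁ + ΔL₂ = 2.93 mm = 2.93×10⁻³ m
(α₁L₁ + α₂L₂)ΔT = g
α₁L₁ + α₂L₂ = 18×10⁻⁶×2.220 + 1.4×10⁻⁵×1.857 = 6.5958×10⁻⁵ m/K
ΔT = 2.93×10⁻³ / 6.5958×10⁻⁵ = 44.422 K
T = 19.6 + 44.422 = 64.022 °C

T = 64.0 °C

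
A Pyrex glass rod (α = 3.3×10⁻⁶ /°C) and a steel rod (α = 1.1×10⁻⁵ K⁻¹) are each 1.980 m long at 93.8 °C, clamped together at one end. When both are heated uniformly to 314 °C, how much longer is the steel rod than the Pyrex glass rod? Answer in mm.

ΔT = 220.2 K
Pyrex glass: ΔL = 3.3×10⁻⁶ × 1.980 m × 220.2 = 1.4388×10⁻³ m = 1.4388 mm
steel: ΔL = 1.1×10⁻⁵ × 1.980 m × 220.2 = 4.7960×10⁻³ m = 4.7960 mm
difference = 4.7960 − 1.4388 = 3.3572 mm

3.36 mm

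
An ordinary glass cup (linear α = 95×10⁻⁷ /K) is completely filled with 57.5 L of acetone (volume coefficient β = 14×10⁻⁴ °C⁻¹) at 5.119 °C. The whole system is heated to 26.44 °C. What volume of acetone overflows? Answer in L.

The cup also expands: β_container ≈ 3α = 2.85×10⁻⁵ /K
Net overflow = V₀(β_liq − 3α_cont)ΔT
β − 3α = 1.40×10⁻³ − 2.85×10⁻⁵ = 1.3715×10⁻³ /K; ΔT = 21.321 K
ΔV = 57.5 × 1.3715×10⁻³ × 21.321 = 1.68 L

1.68 L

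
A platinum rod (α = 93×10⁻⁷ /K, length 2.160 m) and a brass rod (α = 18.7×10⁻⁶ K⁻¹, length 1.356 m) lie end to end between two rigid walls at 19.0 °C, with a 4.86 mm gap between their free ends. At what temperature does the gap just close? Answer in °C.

α₁L₁ = 2.0088×10⁻⁵ m/K, α₂L₂ = 2.53572×10⁻⁵ m/K → total 4.54452×10⁻⁵ m/K
ΔT = g/(α₁L₁+α₂L₂) = 4.86×10⁻³ / 4.54452×10⁻⁵ = 106.94 K
T = 19.0 + 106.94 = 125.94 °C

T = 126 °C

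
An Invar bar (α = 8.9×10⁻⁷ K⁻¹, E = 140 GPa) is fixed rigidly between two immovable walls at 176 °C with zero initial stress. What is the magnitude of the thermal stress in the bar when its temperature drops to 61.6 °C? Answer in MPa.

σ = 14.3 MPa

Fully constrained: the free strain ε = αΔT is blocked, so σ = Eε = EαΔT.
|ΔT| = 114.4 K
σ = 140×10⁹ × 8.9×10⁻⁷ × 114.4 = 1.43×10⁷ Pa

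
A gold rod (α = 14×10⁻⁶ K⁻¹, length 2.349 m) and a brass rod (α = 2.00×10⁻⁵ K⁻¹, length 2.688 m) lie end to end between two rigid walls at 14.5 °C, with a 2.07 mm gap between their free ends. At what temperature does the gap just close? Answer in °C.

α₁L₁ = 3.2886×10⁻⁵ m/K, α₂L₂ = 5.376×10⁻⁵ m/K → total 8.6646×10⁻⁵ m/K
ΔT = g/(α₁L₁+α₂L₂) = 2.07×10⁻³ / 8.6646×10⁻⁵ = 23.890 K
T = 14.5 + 23.890 = 38.390 °C

T = 38.4 °C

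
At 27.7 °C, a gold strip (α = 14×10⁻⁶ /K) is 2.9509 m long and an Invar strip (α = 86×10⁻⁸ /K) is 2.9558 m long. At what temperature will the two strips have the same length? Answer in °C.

L₁(1 + α₁ΔT) = L₂(1 + α₂ΔT) ⇒ ΔT = (L₂ − L₁)/(α₁L₁ − α₂L₂)
L₂ − L₁ = 2.9558 − 2.9509 = 4.90×10⁻³ m
α₁L₁ − α₂L₂ = 14×10⁻⁶×2.9509 − 86×10⁻⁸×2.9558 = 3.8770612×10⁻⁵ m/K
ΔT = 4.90×10⁻³ / 3.8770612×10⁻⁵ = 126.384 K
T = 27.7 + 126.384 = 154.084 °C

T = 154.1 °C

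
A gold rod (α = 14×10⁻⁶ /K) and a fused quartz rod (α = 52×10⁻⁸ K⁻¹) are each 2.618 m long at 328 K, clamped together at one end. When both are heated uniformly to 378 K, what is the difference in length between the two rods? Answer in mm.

ΔT = 50 K
gold: ΔL = 14×10⁻⁶ × 2.618 m × 50 = 1.8326×10⁻³ m = 1.8326 mm
fused quartz: ΔL = 52×10⁻⁸ × 2.618 m × 50 = 6.8068×10⁻⁵ m = 0.068068 mm
difference = 1.8326 − 0.068068 = 1.764532 mm

1.76 mm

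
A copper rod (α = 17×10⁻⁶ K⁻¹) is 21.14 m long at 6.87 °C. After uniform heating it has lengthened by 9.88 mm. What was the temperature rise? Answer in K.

ΔL = αL₀ΔT ⇒ ΔT = ΔL / (αL₀)
ΔT = 9.88×10⁻³ m / (17×10⁻⁶ × 21.14 m) = 27.492 K

ΔT = 27.5 K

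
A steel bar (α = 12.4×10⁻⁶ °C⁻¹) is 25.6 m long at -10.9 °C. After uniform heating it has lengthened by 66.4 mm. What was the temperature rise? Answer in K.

ΔT = 209 K

ΔL = αL₀ΔT ⇒ ΔT = ΔL / (αL₀)
ΔT = 66.4×10⁻³ m / (12.4×10⁻⁶ × 25.6 m) = 209.17 K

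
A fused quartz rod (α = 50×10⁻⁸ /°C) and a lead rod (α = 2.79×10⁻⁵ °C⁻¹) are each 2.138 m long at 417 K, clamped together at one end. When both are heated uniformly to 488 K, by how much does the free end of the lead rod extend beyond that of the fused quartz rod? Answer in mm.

ΔT = 71 K
fused quartz: ΔL = 50×10⁻⁸ × 2.138 m × 71 = 7.5899×10⁻⁵ m = 0.075899 mm
lead: ΔL = 2.79×10⁻⁵ × 2.138 m × 71 = 4.2352×10⁻³ m = 4.2352 mm
difference = 4.2352 − 0.075899 = 4.159301 mm

4.16 mm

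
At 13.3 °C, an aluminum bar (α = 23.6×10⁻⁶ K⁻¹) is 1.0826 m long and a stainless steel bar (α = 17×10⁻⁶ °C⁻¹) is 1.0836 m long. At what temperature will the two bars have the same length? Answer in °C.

T = 153.6 °C

Equal length when α₁L₁ΔT − α₂L₂ΔT = L₂ − L₁ = 1.00×10⁻³ m
α₁L₁ = 2.554936×10⁻⁵, α₂L₂ = 1.84212×10⁻⁵ → Δ(αL) = 7.12816×10⁻⁶ m/K
ΔT = 1.00×10⁻³ / 7.12816×10⁻⁶ = 140.289 K, so T = 13.3 + 140.289 = 153.589 °C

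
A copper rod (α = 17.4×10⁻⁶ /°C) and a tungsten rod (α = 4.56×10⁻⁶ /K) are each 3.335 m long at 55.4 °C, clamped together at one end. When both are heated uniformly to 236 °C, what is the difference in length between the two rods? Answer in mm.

ΔT = 180.6 K
copper: ΔL = 17.4×10⁻⁶ × 3.335 m × 180.6 = 1.0480×10⁻² m = 10.480 mm
tungsten: ΔL = 4.56×10⁻⁶ × 3.335 m × 180.6 = 2.7465×10⁻³ m = 2.7465 mm
difference = 10.480 − 2.7465 = 7.7335 mm

7.73 mm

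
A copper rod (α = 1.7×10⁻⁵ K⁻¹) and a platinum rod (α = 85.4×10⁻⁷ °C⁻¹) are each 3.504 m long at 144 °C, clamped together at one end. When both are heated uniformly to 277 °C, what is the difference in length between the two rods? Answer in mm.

3.94 mm

ΔT = 133 K
copper: ΔL = 1.7×10⁻⁵ × 3.504 m × 133 = 7.9225×10⁻³ m = 7.9225 mm
platinum: ΔL = 85.4×10⁻⁷ × 3.504 m × 133 = 3.9799×10⁻³ m = 3.9799 mm
difference = 7.9225 − 3.9799 = 3.9426 mm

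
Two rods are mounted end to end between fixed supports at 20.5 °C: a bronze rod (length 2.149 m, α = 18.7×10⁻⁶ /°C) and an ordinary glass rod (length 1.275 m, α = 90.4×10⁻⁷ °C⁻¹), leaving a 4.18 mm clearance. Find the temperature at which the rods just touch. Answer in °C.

T = 101 °C

α₁L₁ = 4.01863×10⁻⁵ m/K, α₂L₂ = 1.1526×10⁻⁵ m/K → total 5.17123×10⁻⁵ m/K
ΔT = g/(α₁L₁+α₂L₂) = 4.18×10⁻³ / 5.17123×10⁻⁵ = 80.83 K
T = 20.5 + 80.83 = 101.33 °C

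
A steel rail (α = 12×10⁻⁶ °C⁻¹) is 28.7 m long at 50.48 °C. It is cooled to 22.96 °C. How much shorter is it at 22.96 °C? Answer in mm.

ΔL = 9.48 mm

|ΔT| = |22.96 − 50.48| = 27.52 K
ΔL = αL₀ΔT = (12×10⁻⁶)(28.7)(27.52) = 9.48×10⁻³ m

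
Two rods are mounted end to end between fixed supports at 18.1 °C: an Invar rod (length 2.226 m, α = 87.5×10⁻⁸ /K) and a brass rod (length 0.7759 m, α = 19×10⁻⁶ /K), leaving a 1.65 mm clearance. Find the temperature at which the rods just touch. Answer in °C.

Gap closes when ΔL₁ + ΔL₂ = 1.65 mm = 1.65×10⁻³ m
(α₁L₁ + α₂L₂)ΔT = g
α₁L₁ + α₂L₂ = 87.5×10⁻⁸×2.226 + 19×10⁻⁶×0.7759 = 1.668985×10⁻⁵ m/K
ΔT = 1.65×10⁻³ / 1.668985×10⁻⁵ = 98.86 K
T = 18.1 + 98.86 = 116.96 °C

T = 117 °C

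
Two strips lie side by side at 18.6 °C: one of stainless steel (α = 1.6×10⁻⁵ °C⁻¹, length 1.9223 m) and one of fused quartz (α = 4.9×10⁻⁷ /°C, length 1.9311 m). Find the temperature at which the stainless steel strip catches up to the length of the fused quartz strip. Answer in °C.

L₁(1 + α₁ΔT) = L₂(1 + α₂ΔT) ⇒ ΔT = (L₂ − L₁)/(α₁L₁ − α₂L₂)
L₂ − L₁ = 1.9311 − 1.9223 = 8.80×10⁻³ m
α₁L₁ − α₂L₂ = 1.6×10⁻⁵×1.9223 − 4.9×10⁻⁷×1.9311 = 2.9810561×10⁻⁵ m/K
ΔT = 8.80×10⁻³ / 2.9810561×10⁻⁵ = 295.197 K
T = 18.6 + 295.197 = 313.797 °C

T = 313.8 °C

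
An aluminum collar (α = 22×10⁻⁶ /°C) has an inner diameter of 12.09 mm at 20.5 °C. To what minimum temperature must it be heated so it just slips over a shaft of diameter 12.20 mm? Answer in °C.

T = 434 °C

Required Δd = 12.20 − 12.09 = 0.11 mm
Δd = αd₀ΔT ⇒ ΔT = Δd/(αd₀) = 0.11 / (22×10⁻⁶ × 12.09) = 413.56 K
T_min = 20.5 + 413.56 = 434.06 °C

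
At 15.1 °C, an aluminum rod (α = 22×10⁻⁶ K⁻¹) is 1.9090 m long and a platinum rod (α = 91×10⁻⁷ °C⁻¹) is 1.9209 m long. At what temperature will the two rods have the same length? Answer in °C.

L₁(1 + α₁ΔT) = L₂(1 + α₂ΔT) ⇒ ΔT = (L₂ − L₁)/(α₁L₁ − α₂L₂)
L₂ − L₁ = 1.9209 − 1.9090 = 1.19×10⁻² m
α₁L₁ − α₂L₂ = 22×10⁻⁶×1.9090 − 91×10⁻⁷×1.9209 = 2.451781×10⁻⁵ m/K
ΔT = 1.19×10⁻² / 2.451781×10⁻⁵ = 485.361 K
T = 15.1 + 485.361 = 500.461 °C

T = 500.5 °C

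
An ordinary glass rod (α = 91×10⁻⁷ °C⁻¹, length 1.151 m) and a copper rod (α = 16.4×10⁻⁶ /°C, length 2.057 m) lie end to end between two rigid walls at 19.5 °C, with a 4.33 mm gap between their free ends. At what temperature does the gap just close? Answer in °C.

T = 117 °C

α₁L₁ = 1.04741×10⁻⁵ m/K, α₂L₂ = 3.37348×10⁻⁵ m/K → total 4.42089×10⁻⁵ m/K
ΔT = g/(α₁L₁+α₂L₂) = 4.33×10⁻³ / 4.42089×10⁻⁵ = 97.94 K
T = 19.5 + 97.94 = 117.44 °C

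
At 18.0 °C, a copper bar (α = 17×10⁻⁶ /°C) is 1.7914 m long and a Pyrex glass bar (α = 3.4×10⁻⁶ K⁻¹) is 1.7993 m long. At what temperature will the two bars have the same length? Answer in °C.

T = 342.6 °C

L₁(1 + α₁ΔT) = L₂(1 + α₂ΔT) ⇒ ΔT = (L₂ − L₁)/(α₁L₁ − α₂L₂)
L₂ − L₁ = 1.7993 − 1.7914 = 7.90×10⁻³ m
α₁L₁ − α₂L₂ = 17×10⁻⁶×1.7914 − 3.4×10⁻⁶×1.7993 = 2.433618×10⁻⁵ m/K
ΔT = 7.90×10⁻³ / 2.433618×10⁻⁵ = 324.620 K
T = 18.0 + 324.620 = 342.620 °C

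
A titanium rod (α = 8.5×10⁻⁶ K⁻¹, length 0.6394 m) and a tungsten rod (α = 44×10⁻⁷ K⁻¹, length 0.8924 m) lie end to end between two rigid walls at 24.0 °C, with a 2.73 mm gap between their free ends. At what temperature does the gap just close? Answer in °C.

α₁L₁ = 5.4349×10⁻⁶ m/K, α₂L₂ = 3.92656×10⁻⁶ m/K → total 9.36146×10⁻⁶ m/K
ΔT = g/(α₁L₁+α₂L₂) = 2.73×10⁻³ / 9.36146×10⁻⁶ = 291.62 K
T = 24.0 + 291.62 = 315.62 °C

T = 316 °C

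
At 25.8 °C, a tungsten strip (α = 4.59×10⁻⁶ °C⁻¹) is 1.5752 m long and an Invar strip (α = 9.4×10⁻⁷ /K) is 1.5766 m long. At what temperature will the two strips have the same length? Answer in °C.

T = 269.4 °C

L₁(1 + α₁ΔT) = L₂(1 + α₂ΔT) ⇒ ΔT = (L₂ − L₁)/(α₁L₁ − α₂L₂)
L₂ − L₁ = 1.5766 − 1.5752 = 1.40×10⁻³ m
α₁L₁ − α₂L₂ = 4.59×10⁻⁶×1.5752 − 9.4×10⁻⁷×1.5766 = 5.748164×10⁻⁶ m/K
ΔT = 1.40×10⁻³ / 5.748164×10⁻⁶ = 243.556 K
T = 25.8 + 243.556 = 269.356 °C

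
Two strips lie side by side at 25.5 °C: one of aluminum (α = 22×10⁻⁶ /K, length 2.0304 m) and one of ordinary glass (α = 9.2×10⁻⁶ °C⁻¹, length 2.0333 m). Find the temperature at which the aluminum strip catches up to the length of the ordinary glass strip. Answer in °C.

L₁(1 + α₁ΔT) = L₂(1 + α₂ΔT) ⇒ ΔT = (L₂ − L₁)/(α₁L₁ − α₂L₂)
L₂ − L₁ = 2.0333 − 2.0304 = 2.90×10⁻³ m
α₁L₁ − α₂L₂ = 22×10⁻⁶×2.0304 − 9.2×10⁻⁶×2.0333 = 2.596244×10⁻⁵ m/K
ΔT = 2.90×10⁻³ / 2.596244×10⁻⁵ = 111.700 K
T = 25.5 + 111.700 = 137.200 °C

T = 137.2 °C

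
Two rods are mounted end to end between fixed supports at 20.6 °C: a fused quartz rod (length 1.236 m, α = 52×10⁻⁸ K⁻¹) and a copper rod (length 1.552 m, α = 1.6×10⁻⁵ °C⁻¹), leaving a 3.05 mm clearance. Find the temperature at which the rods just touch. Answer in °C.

T = 140 °C

α₁L₁ = 6.4272×10⁻⁷ m/K, α₂L₂ = 2.4832×10⁻⁵ m/K → total 2.547472×10⁻⁵ m/K
ΔT = g/(α₁L₁+α₂L₂) = 3.05×10⁻³ / 2.547472×10⁻⁵ = 119.73 K
T = 20.6 + 119.73 = 140.33 °C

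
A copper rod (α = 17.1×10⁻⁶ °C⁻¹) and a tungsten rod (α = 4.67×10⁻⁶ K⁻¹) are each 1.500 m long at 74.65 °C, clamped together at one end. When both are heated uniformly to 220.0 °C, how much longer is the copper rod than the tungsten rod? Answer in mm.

2.71 mm

ΔT = 145.35 K
copper: ΔL = 17.1×10⁻⁶ × 1.500 m × 145.35 = 3.7282×10⁻³ m = 3.7282 mm
tungsten: ΔL = 4.67×10⁻⁶ × 1.500 m × 145.35 = 1.0182×10⁻³ m = 1.0182 mm
difference = 3.7282 − 1.0182 = 2.7100 mm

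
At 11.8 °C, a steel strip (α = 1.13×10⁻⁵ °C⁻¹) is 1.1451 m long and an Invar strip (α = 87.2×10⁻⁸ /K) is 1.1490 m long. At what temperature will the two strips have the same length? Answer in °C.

T = 338.5 °C

L₁(1 + α₁ΔT) = L₂(1 + α₂ΔT) ⇒ ΔT = (L₂ − L₁)/(α₁L₁ − α₂L₂)
L₂ − L₁ = 1.1490 − 1.1451 = 3.90×10⁻³ m
α₁L₁ − α₂L₂ = 1.13×10⁻⁵×1.1451 − 87.2×10⁻⁸×1.1490 = 1.1937702×10⁻⁵ m/K
ΔT = 3.90×10⁻³ / 1.1937702×10⁻⁵ = 326.696 K
T = 11.8 + 326.696 = 338.496 °C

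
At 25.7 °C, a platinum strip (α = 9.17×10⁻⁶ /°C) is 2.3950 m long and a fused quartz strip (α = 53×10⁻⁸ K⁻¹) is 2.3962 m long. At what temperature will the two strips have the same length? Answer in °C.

T = 83.69 °C

L₁(1 + α₁ΔT) = L₂(1 + α₂ΔT) ⇒ ΔT = (L₂ − L₁)/(α₁L₁ − α₂L₂)
L₂ − L₁ = 2.3962 − 2.3950 = 1.20×10⁻³ m
α₁L₁ − α₂L₂ = 9.17×10⁻⁶×2.3950 − 53×10⁻⁸×2.3962 = 2.0692164×10⁻⁵ m/K
ΔT = 1.20×10⁻³ / 2.0692164×10⁻⁵ = 57.9930 K
T = 25.7 + 57.9930 = 83.6930 °C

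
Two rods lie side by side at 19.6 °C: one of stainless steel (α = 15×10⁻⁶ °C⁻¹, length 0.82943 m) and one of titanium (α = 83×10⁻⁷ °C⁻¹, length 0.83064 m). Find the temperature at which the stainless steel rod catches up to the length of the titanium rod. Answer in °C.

T = 237.7 °C

Equal length when α₁L₁ΔT − α₂L₂ΔT = L₂ − L₁ = 1.21×10⁻³ m
α₁L₁ = 1.244145×10⁻⁵, α₂L₂ = 6.894312×10⁻⁶ → Δ(αL) = 5.547138×10⁻⁶ m/K
ΔT = 1.21×10⁻³ / 5.547138×10⁻⁶ = 218.131 K, so T = 19.6 + 218.131 = 237.731 °C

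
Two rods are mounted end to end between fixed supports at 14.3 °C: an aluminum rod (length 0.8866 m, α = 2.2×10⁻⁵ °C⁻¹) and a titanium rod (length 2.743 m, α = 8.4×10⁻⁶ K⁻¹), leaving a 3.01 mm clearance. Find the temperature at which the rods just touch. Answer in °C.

T = 85.0 °C

Gap closes when ΔL₁ + ΔL₂ = 3.01 mm = 3.01×10⁻³ m
(α₁L₁ + α₂L₂)ΔT = g
α₁L₁ + α₂L₂ = 2.2×10⁻⁵×0.8866 + 8.4×10⁻⁶×2.743 = 4.25464×10⁻⁵ m/K
ΔT = 3.01×10⁻³ / 4.25464×10⁻⁵ = 70.746 K
T = 14.3 + 70.746 = 85.046 °C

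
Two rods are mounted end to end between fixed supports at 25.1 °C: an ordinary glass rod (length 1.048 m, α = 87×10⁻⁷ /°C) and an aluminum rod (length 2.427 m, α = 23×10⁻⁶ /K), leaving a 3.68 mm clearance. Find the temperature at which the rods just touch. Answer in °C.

T = 81.8 °C

Gap closes when ΔL₁ + ΔL₂ = 3.68 mm = 3.68×10⁻³ m
(α₁L₁ + α₂L₂)ΔT = g
α₁L₁ + α₂L₂ = 87×10⁻⁷×1.048 + 23×10⁻⁶×2.427 = 6.49386×10⁻⁵ m/K
ΔT = 3.68×10⁻³ / 6.49386×10⁻⁵ = 56.669 K
T = 25.1 + 56.669 = 81.769 °C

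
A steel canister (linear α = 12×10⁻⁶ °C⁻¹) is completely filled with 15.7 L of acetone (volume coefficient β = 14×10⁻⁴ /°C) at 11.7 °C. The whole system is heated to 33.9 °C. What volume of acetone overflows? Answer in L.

0.475 L

The canister also expands: β_container ≈ 3α = 3.6×10⁻⁵ /K
Net overflow = V₀(β_liq − 3α_cont)ΔT
β − 3α = 1.40×10⁻³ − 3.6×10⁻⁵ = 1.364×10⁻³ /K; ΔT = 22.2 K
ΔV = 15.7 × 1.364×10⁻³ × 22.2 = 0.475 L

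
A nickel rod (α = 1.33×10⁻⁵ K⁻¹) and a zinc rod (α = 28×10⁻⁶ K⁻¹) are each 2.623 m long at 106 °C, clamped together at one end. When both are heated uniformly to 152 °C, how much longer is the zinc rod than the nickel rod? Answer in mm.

1.77 mm

ΔT = 46 K
nickel: ΔL = 1.33×10⁻⁵ × 2.623 m × 46 = 1.6048×10⁻³ m = 1.6048 mm
zinc: ΔL = 28×10⁻⁶ × 2.623 m × 46 = 3.3784×10⁻³ m = 3.3784 mm
difference = 3.3784 − 1.6048 = 1.7736 mm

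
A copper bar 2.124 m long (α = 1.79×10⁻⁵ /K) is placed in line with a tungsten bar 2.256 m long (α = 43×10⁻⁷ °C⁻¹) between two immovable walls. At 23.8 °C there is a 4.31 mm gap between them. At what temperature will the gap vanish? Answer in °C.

T = 114 °C

α₁L₁ = 3.80196×10⁻⁵ m/K, α₂L₂ = 9.7008×10⁻⁶ m/K → total 4.77204×10⁻⁵ m/K
ΔT = g/(α₁L₁+α₂L₂) = 4.31×10⁻³ / 4.77204×10⁻⁵ = 90.32 K
T = 23.8 + 90.32 = 114.12 °C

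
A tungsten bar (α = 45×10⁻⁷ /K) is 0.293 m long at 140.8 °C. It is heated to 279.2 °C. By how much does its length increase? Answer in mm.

ΔL = 0.182 mm

|ΔT| = |279.2 − 140.8| = 138.4 K
ΔL = αL₀ΔT = (45×10⁻⁷)(0.293)(138.4) = 1.82×10⁻⁴ m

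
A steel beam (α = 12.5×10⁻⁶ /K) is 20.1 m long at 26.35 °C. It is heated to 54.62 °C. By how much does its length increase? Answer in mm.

ΔL = 7.10 mm

|ΔT| = |54.62 − 26.35| = 28.27 K
ΔL = αL₀ΔT = (12.5×10⁻⁶)(20.1)(28.27) = 7.10×10⁻³ m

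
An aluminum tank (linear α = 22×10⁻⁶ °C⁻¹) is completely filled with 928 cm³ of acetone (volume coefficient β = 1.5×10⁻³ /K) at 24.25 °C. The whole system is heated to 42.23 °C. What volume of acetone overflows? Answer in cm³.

The tank also expands: β_container ≈ 3α = 6.6×10⁻⁵ /K
Net overflow = V₀(β_liq − 3α_cont)ΔT
β − 3α = 1.50×10⁻³ − 6.6×10⁻⁵ = 1.434×10⁻³ /K; ΔT = 17.98 K
ΔV = 928 × 1.434×10⁻³ × 17.98 = 23.9 cm³

23.9 cm³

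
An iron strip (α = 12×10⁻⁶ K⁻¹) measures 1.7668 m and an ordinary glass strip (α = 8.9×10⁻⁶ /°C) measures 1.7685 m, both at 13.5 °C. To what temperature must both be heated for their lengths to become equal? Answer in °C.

Equal length when α₁L₁ΔT − α₂L₂ΔT = L₂ − L₁ = 1.70×10⁻³ m
α₁L₁ = 2.12016×10⁻⁵, α₂L₂ = 1.573965×10⁻⁵ → Δ(αL) = 5.46195×10⁻⁶ m/K
ΔT = 1.70×10⁻³ / 5.46195×10⁻⁶ = 311.244 K, so T = 13.5 + 311.244 = 324.744 °C

T = 324.7 °C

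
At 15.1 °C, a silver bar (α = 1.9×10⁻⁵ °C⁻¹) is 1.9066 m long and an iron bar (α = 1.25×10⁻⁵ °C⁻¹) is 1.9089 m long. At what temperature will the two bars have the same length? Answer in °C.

T = 201.1 °C

Equal length when α₁L₁ΔT − α₂L₂ΔT = L₂ − L₁ = 2.30×10⁻³ m
α₁L₁ = 3.62254×10⁻⁵, α₂L₂ = 2.386125×10⁻⁵ → Δ(αL) = 1.236415×10⁻⁵ m/K
ΔT = 2.30×10⁻³ / 1.236415×10⁻⁵ = 186.022 K, so T = 15.1 + 186.022 = 201.122 °C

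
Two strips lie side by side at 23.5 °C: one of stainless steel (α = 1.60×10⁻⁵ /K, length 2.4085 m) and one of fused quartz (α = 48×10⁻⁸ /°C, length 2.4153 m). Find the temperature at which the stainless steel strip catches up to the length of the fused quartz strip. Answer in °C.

L₁(1 + α₁ΔT) = L₂(1 + α₂ΔT) ⇒ ΔT = (L₂ − L₁)/(α₁L₁ − α₂L₂)
L₂ − L₁ = 2.4153 − 2.4085 = 6.80×10⁻³ m
α₁L₁ − α₂L₂ = 1.60×10⁻⁵×2.4085 − 48×10⁻⁸×2.4153 = 3.7376656×10⁻⁵ m/K
ΔT = 6.80×10⁻³ / 3.7376656×10⁻⁵ = 181.932 K
T = 23.5 + 181.932 = 205.432 °C

T = 205.4 °C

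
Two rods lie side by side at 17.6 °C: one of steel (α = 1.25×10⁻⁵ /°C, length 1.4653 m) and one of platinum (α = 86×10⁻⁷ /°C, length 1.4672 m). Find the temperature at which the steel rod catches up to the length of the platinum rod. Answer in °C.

L₁(1 + α₁ΔT) = L₂(1 + α₂ΔT) ⇒ ΔT = (L₂ − L₁)/(α₁L₁ − α₂L₂)
L₂ − L₁ = 1.4672 − 1.4653 = 1.90×10⁻³ m
α₁L₁ − α₂L₂ = 1.25×10⁻⁵×1.4653 − 86×10⁻⁷×1.4672 = 5.69833×10⁻⁶ m/K
ΔT = 1.90×10⁻³ / 5.69833×10⁻⁶ = 333.431 K
T = 17.6 + 333.431 = 351.031 °C

T = 351.0 °C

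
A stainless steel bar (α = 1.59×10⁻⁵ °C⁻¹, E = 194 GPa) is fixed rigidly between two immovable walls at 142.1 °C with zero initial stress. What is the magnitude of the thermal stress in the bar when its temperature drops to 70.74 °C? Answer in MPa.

σ = 220 MPa

Fully constrained: the free strain ε = αΔT is blocked, so σ = Eε = EαΔT.
|ΔT| = 71.36 K
σ = 194×10⁹ × 1.59×10⁻⁵ × 71.36 = 2.20×10⁸ Pa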